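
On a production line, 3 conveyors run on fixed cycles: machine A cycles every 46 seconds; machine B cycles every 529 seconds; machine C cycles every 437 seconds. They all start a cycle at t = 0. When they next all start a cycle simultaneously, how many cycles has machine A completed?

All finish a whole number of cycles simultaneously at t = LCM of the periods.
46 = 2 × 23
529 = 23^2
437 = 19 × 23
LCM(46, 529, 437) = 2 × 19 × 23^2 = 20102.
Cycles for period 46: 20102 / 46 = 437.

437 cycles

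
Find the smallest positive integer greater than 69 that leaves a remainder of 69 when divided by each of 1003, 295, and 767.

N − 69 must be a common multiple of 1003, 295, and 767.
1003 = 17 × 59
295 = 5 × 59
767 = 13 × 59
LCM(1003, 295, 767) = 5 × 13 × 17 × 59 = 65195.
Smallest N > 69 is LCM + 69 = 65195 + 69 = 65264.

65264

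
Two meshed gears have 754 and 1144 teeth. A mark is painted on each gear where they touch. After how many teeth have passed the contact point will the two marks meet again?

33176 teeth

They coincide at every common multiple of the periods; the first is the LCM.
754 = 2 × 13 × 29
1144 = 2^3 × 11 × 13
LCM(754, 1144) = 2^3 × 11 × 13 × 29 = 33176.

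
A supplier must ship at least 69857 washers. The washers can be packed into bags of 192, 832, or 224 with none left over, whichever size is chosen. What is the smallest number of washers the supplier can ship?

The number of washers must be a common multiple of 192, 832, and 224, so a multiple of their LCM.
192 = 2^6 × 3
832 = 2^6 × 13
224 = 2^5 × 7
LCM(192, 832, 224) = 2^6 × 3 × 7 × 13 = 17472.
Smallest multiple of 17472 that is ≥ 69857: ⌈69857/17472⌉ × 17472 = 4 × 17472 = 69888.

69888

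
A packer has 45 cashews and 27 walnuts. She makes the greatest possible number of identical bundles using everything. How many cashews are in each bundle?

Number of bundles = gcd(45, 27).
45 = 3^2 × 5
27 = 3^3
gcd(45, 27) = 3^2 = 9.
cashews per bundle = 45 / 9 = 5.

5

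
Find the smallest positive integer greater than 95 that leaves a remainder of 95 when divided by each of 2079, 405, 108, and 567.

N − 95 must be a common multiple of 2079, 405, 108, and 567.
2079 = 3^3 × 7 × 11
405 = 3^4 × 5
108 = 2^2 × 3^3
567 = 3^4 × 7
LCM(2079, 405, 108, 567) = 2^2 × 3^4 × 5 × 7 × 11 = 124740.
Smallest N > 95 is LCM + 95 = 124740 + 95 = 124835.

124835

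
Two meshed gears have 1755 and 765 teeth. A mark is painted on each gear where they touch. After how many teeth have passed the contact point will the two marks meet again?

We need the least common multiple of the intervals.
1755 = 3^3 × 5 × 13
765 = 3^2 × 5 × 17
LCM(1755, 765) = 3^3 × 5 × 13 × 17 = 29835.

29835 teeth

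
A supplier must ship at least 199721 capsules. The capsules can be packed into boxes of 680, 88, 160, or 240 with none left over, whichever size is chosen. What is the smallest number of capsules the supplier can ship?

The number of capsules must be a common multiple of 680, 88, 160, and 240, so a multiple of their LCM.
680 = 2^3 × 5 × 17
88 = 2^3 × 11
160 = 2^5 × 5
240 = 2^4 × 3 × 5
LCM(680, 88, 160, 240) = 2^5 × 3 × 5 × 11 × 17 = 89760.
Smallest multiple of 89760 that is ≥ 199721: ⌈199721/89760⌉ × 89760 = 3 × 89760 = 269280.

269280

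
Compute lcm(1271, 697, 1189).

626603

1271 = 31 × 41
697 = 17 × 41
1189 = 29 × 41
LCM(1271, 697, 1189) = 17 × 29 × 31 × 41 = 626603.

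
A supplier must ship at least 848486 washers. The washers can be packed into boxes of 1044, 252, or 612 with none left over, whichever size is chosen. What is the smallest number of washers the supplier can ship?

The number of washers must be a common multiple of 1044, 252, and 612, so a multiple of their LCM.
1044 = 2^2 × 3^2 × 29
252 = 2^2 × 3^2 × 7
612 = 2^2 × 3^2 × 17
LCM(1044, 252, 612) = 2^2 × 3^2 × 7 × 17 × 29 = 124236.
Smallest multiple of 124236 that is ≥ 848486: ⌈848486/124236⌉ × 124236 = 7 × 124236 = 869652.

869652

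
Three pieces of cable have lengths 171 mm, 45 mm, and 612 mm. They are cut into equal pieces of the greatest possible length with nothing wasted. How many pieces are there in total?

Piece length = gcd(171, 45, 612).
171 = 3^2 × 19
45 = 3^2 × 5
612 = 2^2 × 3^2 × 17
gcd(171, 45, 612) = 3^2 = 9.
Total pieces = 171/9 + 45/9 + 612/9 = 19 + 5 + 68 = 92.

92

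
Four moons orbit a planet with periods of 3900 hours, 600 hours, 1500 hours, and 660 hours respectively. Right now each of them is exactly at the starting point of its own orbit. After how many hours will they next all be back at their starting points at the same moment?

The first simultaneous occurrence is after LCM of the individual periods.
3900 = 2^2 × 3 × 5^2 × 13
600 = 2^3 × 3 × 5^2
1500 = 2^2 × 3 × 5^3
660 = 2^2 × 3 × 5 × 11
LCM(3900, 600, 1500, 660) = 2^3 × 3 × 5^3 × 11 × 13 = 429000.

429000 hours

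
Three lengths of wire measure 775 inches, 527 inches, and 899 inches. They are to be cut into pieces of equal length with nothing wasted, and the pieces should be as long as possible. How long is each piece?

31 inches

Each piece length must divide every original length, so the longest possible is gcd(775, 527, 899).
775 = 5^2 × 31
527 = 17 × 31
899 = 29 × 31
gcd(775, 527, 899) = 31.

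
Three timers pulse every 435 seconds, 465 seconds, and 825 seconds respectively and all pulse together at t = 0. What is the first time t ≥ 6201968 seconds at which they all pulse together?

Joint pulses occur at multiples of LCM(435, 465, 825).
435 = 3 × 5 × 29
465 = 3 × 5 × 31
825 = 3 × 5^2 × 11
LCM(435, 465, 825) = 3 × 5^2 × 11 × 29 × 31 = 741675.
Smallest multiple of 741675 that is ≥ 6201968: ⌈6201968/741675⌉ × 741675 = 9 × 741675 = 6675075.

6675075 seconds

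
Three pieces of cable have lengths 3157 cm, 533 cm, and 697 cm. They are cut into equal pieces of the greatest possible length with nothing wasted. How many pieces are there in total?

107

Piece length = gcd(3157, 533, 697).
3157 = 7 × 11 × 41
533 = 13 × 41
697 = 17 × 41
gcd(3157, 533, 697) = 41.
Total pieces = 3157/41 + 533/41 + 697/41 = 77 + 13 + 17 = 107.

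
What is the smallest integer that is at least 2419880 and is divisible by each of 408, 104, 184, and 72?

The integer must be a common multiple of 408, 104, 184, and 72, so a multiple of their LCM.
408 = 2^3 × 3 × 17
104 = 2^3 × 13
184 = 2^3 × 23
72 = 2^3 × 3^2
LCM(408, 104, 184, 72) = 2^3 × 3^2 × 13 × 17 × 23 = 365976.
Smallest multiple of 365976 that is ≥ 2419880: ⌈2419880/365976⌉ × 365976 = 7 × 365976 = 2561832.

2561832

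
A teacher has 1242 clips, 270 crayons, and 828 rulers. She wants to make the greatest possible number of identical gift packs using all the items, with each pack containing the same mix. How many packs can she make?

18 packs

The pack count must divide each quantity, so the greatest is gcd(1242, 270, 828).
1242 = 2 × 3^3 × 23
270 = 2 × 3^3 × 5
828 = 2^2 × 3^2 × 23
gcd(1242, 270, 828) = 2 × 3^2 = 18.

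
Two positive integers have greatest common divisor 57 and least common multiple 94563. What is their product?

5390091

For any two positive integers, gcd × lcm = product = 57 × 94563 = 5390091.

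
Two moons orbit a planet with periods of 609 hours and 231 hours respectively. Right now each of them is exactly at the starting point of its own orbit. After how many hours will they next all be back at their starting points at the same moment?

We need the least common multiple of the intervals.
609 = 3 × 7 × 29
231 = 3 × 7 × 11
LCM(609, 231) = 3 × 7 × 11 × 29 = 6699.

6699 hours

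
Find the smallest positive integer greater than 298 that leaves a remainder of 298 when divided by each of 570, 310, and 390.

N − 298 must be a common multiple of 570, 310, and 390.
570 = 2 × 3 × 5 × 19
310 = 2 × 5 × 31
390 = 2 × 3 × 5 × 13
LCM(570, 310, 390) = 2 × 3 × 5 × 13 × 19 × 31 = 229710.
Smallest N > 298 is LCM + 298 = 229710 + 298 = 230008.

230008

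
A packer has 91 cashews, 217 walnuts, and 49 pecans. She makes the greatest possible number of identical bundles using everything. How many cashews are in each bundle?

13

Number of bundles = gcd(91, 217, 49).
91 = 7 × 13
217 = 7 × 31
49 = 7^2
gcd(91, 217, 49) = 7.
cashews per bundle = 91 / 7 = 13.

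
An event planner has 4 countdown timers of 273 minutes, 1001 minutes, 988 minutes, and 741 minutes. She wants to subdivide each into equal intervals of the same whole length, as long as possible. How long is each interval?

The interval must divide each timer length; the longest such is the gcd.
273 = 3 × 7 × 13
1001 = 7 × 11 × 13
988 = 2^2 × 13 × 19
741 = 3 × 13 × 19
gcd(273, 1001, 988, 741) = 13.

13 minutes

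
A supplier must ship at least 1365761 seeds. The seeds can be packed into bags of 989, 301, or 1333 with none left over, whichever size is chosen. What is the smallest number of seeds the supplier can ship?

The number of seeds must be a common multiple of 989, 301, and 1333, so a multiple of their LCM.
989 = 23 × 43
301 = 7 × 43
1333 = 31 × 43
LCM(989, 301, 1333) = 7 × 23 × 31 × 43 = 214613.
Smallest multiple of 214613 that is ≥ 1365761: ⌈1365761/214613⌉ × 214613 = 7 × 214613 = 1502291.

1502291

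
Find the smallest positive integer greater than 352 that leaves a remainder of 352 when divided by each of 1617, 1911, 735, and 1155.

N − 352 must be a common multiple of 1617, 1911, 735, and 1155.
1617 = 3 × 7^2 × 11
1911 = 3 × 7^2 × 13
735 = 3 × 5 × 7^2
1155 = 3 × 5 × 7 × 11
LCM(1617, 1911, 735, 1155) = 3 × 5 × 7^2 × 11 × 13 = 105105.
Smallest N > 352 is LCM + 352 = 105105 + 352 = 105457.

105457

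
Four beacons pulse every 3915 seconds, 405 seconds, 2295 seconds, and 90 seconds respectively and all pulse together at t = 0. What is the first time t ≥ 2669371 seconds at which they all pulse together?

Joint pulses occur at multiples of LCM(3915, 405, 2295, 90).
3915 = 3^3 × 5 × 29
405 = 3^4 × 5
2295 = 3^3 × 5 × 17
90 = 2 × 3^2 × 5
LCM(3915, 405, 2295, 90) = 2 × 3^4 × 5 × 17 × 29 = 399330.
Smallest multiple of 399330 that is ≥ 2669371: ⌈2669371/399330⌉ × 399330 = 7 × 399330 = 2795310.

2795310 seconds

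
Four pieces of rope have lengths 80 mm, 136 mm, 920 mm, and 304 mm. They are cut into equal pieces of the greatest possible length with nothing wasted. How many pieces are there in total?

180

Piece length = gcd(80, 136, 920, 304).
80 = 2^4 × 5
136 = 2^3 × 17
920 = 2^3 × 5 × 23
304 = 2^4 × 19
gcd(80, 136, 920, 304) = 2^3 = 8.
Total pieces = 80/8 + 136/8 + 920/8 + 304/8 = 10 + 17 + 115 + 38 = 180.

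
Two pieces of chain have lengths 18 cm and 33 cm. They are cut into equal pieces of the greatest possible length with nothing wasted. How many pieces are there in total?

17

Piece length = gcd(18, 33).
18 = 2 × 3^2
33 = 3 × 11
gcd(18, 33) = 3.
Total pieces = 18/3 + 33/3 = 6 + 11 = 17.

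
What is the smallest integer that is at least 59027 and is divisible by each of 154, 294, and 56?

The integer must be a common multiple of 154, 294, and 56, so a multiple of their LCM.
154 = 2 × 7 × 11
294 = 2 × 3 × 7^2
56 = 2^3 × 7
LCM(154, 294, 56) = 2^3 × 3 × 7^2 × 11 = 12936.
Smallest multiple of 12936 that is ≥ 59027: ⌈59027/12936⌉ × 12936 = 5 × 12936 = 64680.

64680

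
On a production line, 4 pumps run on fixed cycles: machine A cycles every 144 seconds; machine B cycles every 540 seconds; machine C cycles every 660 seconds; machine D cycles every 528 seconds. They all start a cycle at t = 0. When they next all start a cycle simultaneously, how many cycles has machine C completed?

They are all back at their starting positions together after one LCM of the periods.
144 = 2^4 × 3^2
540 = 2^2 × 3^3 × 5
660 = 2^2 × 3 × 5 × 11
528 = 2^4 × 3 × 11
LCM(144, 540, 660, 528) = 2^4 × 3^3 × 5 × 11 = 23760.
Cycles for period 660: 23760 / 660 = 36.

36 cycles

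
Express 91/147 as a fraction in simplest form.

91 = 7 × 13
147 = 3 × 7^2
gcd(91, 147) = 7.
Divide numerator and denominator by 7: 91/147 = 13/21.

13/21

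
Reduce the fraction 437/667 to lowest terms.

437 = 19 × 23
667 = 23 × 29
gcd(437, 667) = 23.
Divide numerator and denominator by 23: 437/667 = 19/29.

19/29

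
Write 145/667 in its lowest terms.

145 = 5 × 29
667 = 23 × 29
gcd(145, 667) = 29.
Divide numerator and denominator by 29: 145/667 = 5/23.

5/23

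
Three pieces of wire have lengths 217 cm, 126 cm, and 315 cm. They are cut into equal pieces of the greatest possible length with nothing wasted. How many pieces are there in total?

94

Piece length = gcd(217, 126, 315).
217 = 7 × 31
126 = 2 × 3^2 × 7
315 = 3^2 × 5 × 7
gcd(217, 126, 315) = 7.
Total pieces = 217/7 + 126/7 + 315/7 = 31 + 18 + 45 = 94.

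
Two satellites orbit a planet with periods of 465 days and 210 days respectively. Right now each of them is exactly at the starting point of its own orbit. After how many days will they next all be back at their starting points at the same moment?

6510 days

The first simultaneous occurrence is after LCM of the individual periods.
465 = 3 × 5 × 31
210 = 2 × 3 × 5 × 7
LCM(465, 210) = 2 × 3 × 5 × 7 × 31 = 6510.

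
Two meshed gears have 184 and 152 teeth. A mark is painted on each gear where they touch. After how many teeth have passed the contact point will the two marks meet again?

3496 teeth

The first simultaneous occurrence is after LCM of the individual periods.
184 = 2^3 × 23
152 = 2^3 × 19
LCM(184, 152) = 2^3 × 19 × 23 = 3496.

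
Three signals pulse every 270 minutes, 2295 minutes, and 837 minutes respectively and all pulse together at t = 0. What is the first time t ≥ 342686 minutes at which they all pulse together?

426870 minutes

Joint pulses occur at multiples of LCM(270, 2295, 837).
270 = 2 × 3^3 × 5
2295 = 3^3 × 5 × 17
837 = 3^3 × 31
LCM(270, 2295, 837) = 2 × 3^3 × 5 × 17 × 31 = 142290.
Smallest multiple of 142290 that is ≥ 342686: ⌈342686/142290⌉ × 142290 = 3 × 142290 = 426870.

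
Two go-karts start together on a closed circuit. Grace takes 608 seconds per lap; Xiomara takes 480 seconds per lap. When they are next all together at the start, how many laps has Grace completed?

15 laps

The first common completion time is the LCM of the periods.
608 = 2^5 × 19
480 = 2^5 × 3 × 5
LCM(608, 480) = 2^5 × 3 × 5 × 19 = 9120.
Laps for period 608: 9120 / 608 = 15.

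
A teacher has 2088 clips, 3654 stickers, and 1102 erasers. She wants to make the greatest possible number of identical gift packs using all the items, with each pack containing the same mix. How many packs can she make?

58 packs

The pack count must divide each quantity, so the greatest is gcd(2088, 3654, 1102).
2088 = 2^3 × 3^2 × 29
3654 = 2 × 3^2 × 7 × 29
1102 = 2 × 19 × 29
gcd(2088, 3654, 1102) = 2 × 29 = 58.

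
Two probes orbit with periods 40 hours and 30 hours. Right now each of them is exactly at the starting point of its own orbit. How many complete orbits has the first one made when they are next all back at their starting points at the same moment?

3 orbits

The first common completion time is the LCM of the periods.
40 = 2^3 × 5
30 = 2 × 3 × 5
LCM(40, 30) = 2^3 × 3 × 5 = 120.
Orbits for period 40: 120 / 40 = 3.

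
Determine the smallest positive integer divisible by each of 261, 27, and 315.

27405

261 = 3^2 × 29
27 = 3^3
315 = 3^2 × 5 × 7
LCM(261, 27, 315) = 3^3 × 5 × 7 × 29 = 27405.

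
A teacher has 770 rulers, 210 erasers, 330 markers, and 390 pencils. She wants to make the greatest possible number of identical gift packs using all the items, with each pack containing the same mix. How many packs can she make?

The pack count must divide each quantity, so the greatest is gcd(770, 210, 330, 390).
770 = 2 × 5 × 7 × 11
210 = 2 × 3 × 5 × 7
330 = 2 × 3 × 5 × 11
390 = 2 × 3 × 5 × 13
gcd(770, 210, 330, 390) = 2 × 5 = 10.

10 packs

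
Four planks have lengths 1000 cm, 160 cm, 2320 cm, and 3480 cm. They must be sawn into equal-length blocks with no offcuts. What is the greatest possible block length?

The block length must divide every plank, so the greatest is gcd(1000, 160, 2320, 3480).
1000 = 2^3 × 5^3
160 = 2^5 × 5
2320 = 2^4 × 5 × 29
3480 = 2^3 × 3 × 5 × 29
gcd(1000, 160, 2320, 3480) = 2^3 × 5 = 40.

40 cm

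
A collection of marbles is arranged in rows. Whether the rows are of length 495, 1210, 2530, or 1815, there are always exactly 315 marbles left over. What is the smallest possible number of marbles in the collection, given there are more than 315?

250785

N − 315 must be a common multiple of 495, 1210, 2530, and 1815.
495 = 3^2 × 5 × 11
1210 = 2 × 5 × 11^2
2530 = 2 × 5 × 11 × 23
1815 = 3 × 5 × 11^2
LCM(495, 1210, 2530, 1815) = 2 × 3^2 × 5 × 11^2 × 23 = 250470.
Smallest N > 315 is LCM + 315 = 250470 + 315 = 250785.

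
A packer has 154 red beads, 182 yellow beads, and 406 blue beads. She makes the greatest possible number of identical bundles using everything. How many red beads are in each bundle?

11

Number of bundles = gcd(154, 182, 406).
154 = 2 × 7 × 11
182 = 2 × 7 × 13
406 = 2 × 7 × 29
gcd(154, 182, 406) = 2 × 7 = 14.
red beads per bundle = 154 / 14 = 11.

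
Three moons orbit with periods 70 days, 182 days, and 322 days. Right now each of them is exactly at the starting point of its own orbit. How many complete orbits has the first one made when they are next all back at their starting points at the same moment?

299 orbits

All finish a whole number of cycles simultaneously at t = LCM of the periods.
70 = 2 × 5 × 7
182 = 2 × 7 × 13
322 = 2 × 7 × 23
LCM(70, 182, 322) = 2 × 5 × 7 × 13 × 23 = 20930.
Orbits for period 70: 20930 / 70 = 299.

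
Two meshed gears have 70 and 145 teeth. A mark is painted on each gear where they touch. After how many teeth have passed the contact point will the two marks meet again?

2030 teeth

They coincide at every common multiple of the periods; the first is the LCM.
70 = 2 × 5 × 7
145 = 5 × 29
LCM(70, 145) = 2 × 5 × 7 × 29 = 2030.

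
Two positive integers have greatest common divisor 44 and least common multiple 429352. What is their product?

18891488

For any two positive integers, gcd × lcm = product = 44 × 429352 = 18891488.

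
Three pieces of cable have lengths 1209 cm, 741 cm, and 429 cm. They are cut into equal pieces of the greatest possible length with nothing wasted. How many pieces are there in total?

Piece length = gcd(1209, 741, 429).
1209 = 3 × 13 × 31
741 = 3 × 13 × 19
429 = 3 × 11 × 13
gcd(1209, 741, 429) = 3 × 13 = 39.
Total pieces = 1209/39 + 741/39 + 429/39 = 31 + 19 + 11 = 61.

61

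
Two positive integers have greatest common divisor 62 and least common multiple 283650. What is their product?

For any two positive integers, gcd × lcm = product = 62 × 283650 = 17586300.

17586300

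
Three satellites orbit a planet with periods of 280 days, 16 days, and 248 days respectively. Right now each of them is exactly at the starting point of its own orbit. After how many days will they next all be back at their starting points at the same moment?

The first simultaneous occurrence is after LCM of the individual periods.
280 = 2^3 × 5 × 7
16 = 2^4
248 = 2^3 × 31
LCM(280, 16, 248) = 2^4 × 5 × 7 × 31 = 17360.

17360 days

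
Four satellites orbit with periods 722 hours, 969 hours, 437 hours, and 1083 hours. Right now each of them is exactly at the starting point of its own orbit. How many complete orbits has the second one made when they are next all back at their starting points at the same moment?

They are all back at their starting positions together after one LCM of the periods.
722 = 2 × 19^2
969 = 3 × 17 × 19
437 = 19 × 23
1083 = 3 × 19^2
LCM(722, 969, 437, 1083) = 2 × 3 × 17 × 19^2 × 23 = 846906.
Orbits for period 969: 846906 / 969 = 874.

874 orbits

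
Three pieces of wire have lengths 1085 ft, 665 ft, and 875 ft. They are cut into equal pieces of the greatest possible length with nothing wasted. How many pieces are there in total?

Piece length = gcd(1085, 665, 875).
1085 = 5 × 7 × 31
665 = 5 × 7 × 19
875 = 5^3 × 7
gcd(1085, 665, 875) = 5 × 7 = 35.
Total pieces = 1085/35 + 665/35 + 875/35 = 31 + 19 + 25 = 75.

75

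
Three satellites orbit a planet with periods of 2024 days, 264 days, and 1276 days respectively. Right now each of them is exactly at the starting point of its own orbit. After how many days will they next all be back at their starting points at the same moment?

The first simultaneous occurrence is after LCM of the individual periods.
2024 = 2^3 × 11 × 23
264 = 2^3 × 3 × 11
1276 = 2^2 × 11 × 29
LCM(2024, 264, 1276) = 2^3 × 3 × 11 × 23 × 29 = 176088.

176088 days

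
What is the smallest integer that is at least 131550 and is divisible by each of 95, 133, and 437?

The integer must be a common multiple of 95, 133, and 437, so a multiple of their LCM.
95 = 5 × 19
133 = 7 × 19
437 = 19 × 23
LCM(95, 133, 437) = 5 × 7 × 19 × 23 = 15295.
Smallest multiple of 15295 that is ≥ 131550: ⌈131550/15295⌉ × 15295 = 9 × 15295 = 137655.

137655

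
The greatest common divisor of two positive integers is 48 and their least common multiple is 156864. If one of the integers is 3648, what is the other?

2064

For two integers, gcd × lcm = product, so the other is (48 × 156864) / 3648 = 7529472 / 3648 = 2064.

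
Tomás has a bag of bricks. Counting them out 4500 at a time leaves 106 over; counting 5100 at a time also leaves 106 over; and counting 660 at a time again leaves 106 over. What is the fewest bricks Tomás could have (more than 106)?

841606

N − 106 must be a common multiple of 4500, 5100, and 660.
4500 = 2^2 × 3^2 × 5^3
5100 = 2^2 × 3 × 5^2 × 17
660 = 2^2 × 3 × 5 × 11
LCM(4500, 5100, 660) = 2^2 × 3^2 × 5^3 × 11 × 17 = 841500.
Smallest N > 106 is LCM + 106 = 841500 + 106 = 841606.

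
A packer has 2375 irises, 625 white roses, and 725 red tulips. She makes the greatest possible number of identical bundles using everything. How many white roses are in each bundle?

25

Number of bundles = gcd(2375, 625, 725).
2375 = 5^3 × 19
625 = 5^4
725 = 5^2 × 29
gcd(2375, 625, 725) = 5^2 = 25.
white roses per bundle = 625 / 25 = 25.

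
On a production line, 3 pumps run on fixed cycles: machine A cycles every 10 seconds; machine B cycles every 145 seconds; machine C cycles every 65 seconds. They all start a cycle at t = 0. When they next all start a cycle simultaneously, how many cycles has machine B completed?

They are all back at their starting positions together after one LCM of the periods.
10 = 2 × 5
145 = 5 × 29
65 = 5 × 13
LCM(10, 145, 65) = 2 × 5 × 13 × 29 = 3770.
Cycles for period 145: 3770 / 145 = 26.

26 cycles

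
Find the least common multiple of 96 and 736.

2208

96 = 2^5 × 3
736 = 2^5 × 23
LCM(96, 736) = 2^5 × 3 × 23 = 2208.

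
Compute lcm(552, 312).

552 = 2^3 × 3 × 23
312 = 2^3 × 3 × 13
LCM(552, 312) = 2^3 × 3 × 13 × 23 = 7176.

7176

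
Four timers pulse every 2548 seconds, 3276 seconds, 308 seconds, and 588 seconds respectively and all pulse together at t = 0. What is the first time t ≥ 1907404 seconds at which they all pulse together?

Joint pulses occur at multiples of LCM(2548, 3276, 308, 588).
2548 = 2^2 × 7^2 × 13
3276 = 2^2 × 3^2 × 7 × 13
308 = 2^2 × 7 × 11
588 = 2^2 × 3 × 7^2
LCM(2548, 3276, 308, 588) = 2^2 × 3^2 × 7^2 × 11 × 13 = 252252.
Smallest multiple of 252252 that is ≥ 1907404: ⌈1907404/252252⌉ × 252252 = 8 × 252252 = 2018016.

2018016 seconds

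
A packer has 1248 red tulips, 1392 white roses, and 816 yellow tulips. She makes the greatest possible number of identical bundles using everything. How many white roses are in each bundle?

29

Number of bundles = gcd(1248, 1392, 816).
1248 = 2^5 × 3 × 13
1392 = 2^4 × 3 × 29
816 = 2^4 × 3 × 17
gcd(1248, 1392, 816) = 2^4 × 3 = 48.
white roses per bundle = 1392 / 48 = 29.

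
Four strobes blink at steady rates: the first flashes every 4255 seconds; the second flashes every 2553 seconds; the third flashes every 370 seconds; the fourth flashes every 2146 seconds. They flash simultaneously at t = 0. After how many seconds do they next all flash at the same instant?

740370 seconds

The first simultaneous occurrence is after LCM of the individual periods.
4255 = 5 × 23 × 37
2553 = 3 × 23 × 37
370 = 2 × 5 × 37
2146 = 2 × 29 × 37
LCM(4255, 2553, 370, 2146) = 2 × 3 × 5 × 23 × 29 × 37 = 740370.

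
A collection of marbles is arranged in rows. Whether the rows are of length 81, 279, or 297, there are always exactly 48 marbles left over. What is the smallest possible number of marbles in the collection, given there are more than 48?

27669

N − 48 must be a common multiple of 81, 279, and 297.
81 = 3^4
279 = 3^2 × 31
297 = 3^3 × 11
LCM(81, 279, 297) = 3^4 × 11 × 31 = 27621.
Smallest N > 48 is LCM + 48 = 27621 + 48 = 27669.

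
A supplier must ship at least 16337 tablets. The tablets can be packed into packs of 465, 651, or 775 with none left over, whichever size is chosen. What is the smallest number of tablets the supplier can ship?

The number of tablets must be a common multiple of 465, 651, and 775, so a multiple of their LCM.
465 = 3 × 5 × 31
651 = 3 × 7 × 31
775 = 5^2 × 31
LCM(465, 651, 775) = 3 × 5^2 × 7 × 31 = 16275.
Smallest multiple of 16275 that is ≥ 16337: ⌈16337/16275⌉ × 16275 = 2 × 16275 = 32550.

32550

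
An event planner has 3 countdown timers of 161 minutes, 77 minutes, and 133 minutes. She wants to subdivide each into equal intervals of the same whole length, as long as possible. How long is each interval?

7 minutes

The interval must divide each timer length; the longest such is the gcd.
161 = 7 × 23
77 = 7 × 11
133 = 7 × 19
gcd(161, 77, 133) = 7.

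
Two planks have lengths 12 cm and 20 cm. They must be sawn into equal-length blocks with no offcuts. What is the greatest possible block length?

This is the greatest common divisor of 12 and 20.
12 = 2^2 × 3
20 = 2^2 × 5
gcd(12, 20) = 2^2 = 4.

4 cm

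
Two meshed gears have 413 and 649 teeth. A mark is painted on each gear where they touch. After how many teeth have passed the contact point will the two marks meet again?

They coincide at every common multiple of the periods; the first is the LCM.
413 = 7 × 59
649 = 11 × 59
LCM(413, 649) = 7 × 11 × 59 = 4543.

4543 teeth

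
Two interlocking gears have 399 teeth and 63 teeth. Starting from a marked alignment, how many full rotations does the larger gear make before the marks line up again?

3 rotations

The first common completion time is the LCM of the periods.
399 = 3 × 7 × 19
63 = 3^2 × 7
LCM(399, 63) = 3^2 × 7 × 19 = 1197.
Rotations for period 399: 1197 / 399 = 3.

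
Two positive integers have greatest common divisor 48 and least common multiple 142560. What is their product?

For any two positive integers, gcd × lcm = product = 48 × 142560 = 6842880.

6842880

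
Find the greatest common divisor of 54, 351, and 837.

54 = 2 × 3^3
351 = 3^3 × 13
837 = 3^3 × 31
gcd(54, 351, 837) = 3^3 = 27.

27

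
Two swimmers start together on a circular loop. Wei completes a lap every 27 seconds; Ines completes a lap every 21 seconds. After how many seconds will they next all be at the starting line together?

The first simultaneous occurrence is after LCM of the individual periods.
27 = 3^3
21 = 3 × 7
LCM(27, 21) = 3^3 × 7 = 189.

189 seconds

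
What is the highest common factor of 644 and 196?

28

644 = 2^2 × 7 × 23
196 = 2^2 × 7^2
gcd(644, 196) = 2^2 × 7 = 28.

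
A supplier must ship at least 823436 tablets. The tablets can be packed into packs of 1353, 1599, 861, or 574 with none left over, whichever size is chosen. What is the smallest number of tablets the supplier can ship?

984984

The number of tablets must be a common multiple of 1353, 1599, 861, and 574, so a multiple of their LCM.
1353 = 3 × 11 × 41
1599 = 3 × 13 × 41
861 = 3 × 7 × 41
574 = 2 × 7 × 41
LCM(1353, 1599, 861, 574) = 2 × 3 × 7 × 11 × 13 × 41 = 246246.
Smallest multiple of 246246 that is ≥ 823436: ⌈823436/246246⌉ × 246246 = 4 × 246246 = 984984.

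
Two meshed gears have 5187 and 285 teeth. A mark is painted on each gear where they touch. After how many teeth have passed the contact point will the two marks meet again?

We need the least common multiple of the intervals.
5187 = 3 × 7 × 13 × 19
285 = 3 × 5 × 19
LCM(5187, 285) = 3 × 5 × 7 × 13 × 19 = 25935.

25935 teeth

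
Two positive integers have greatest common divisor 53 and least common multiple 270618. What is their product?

14342754

For any two positive integers, gcd × lcm = product = 53 × 270618 = 14342754.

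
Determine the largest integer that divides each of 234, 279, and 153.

234 = 2 × 3^2 × 13
279 = 3^2 × 31
153 = 3^2 × 17
gcd(234, 279, 153) = 3^2 = 9.

9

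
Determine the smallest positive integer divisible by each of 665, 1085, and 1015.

597835

665 = 5 × 7 × 19
1085 = 5 × 7 × 31
1015 = 5 × 7 × 29
LCM(665, 1085, 1015) = 5 × 7 × 19 × 29 × 31 = 597835.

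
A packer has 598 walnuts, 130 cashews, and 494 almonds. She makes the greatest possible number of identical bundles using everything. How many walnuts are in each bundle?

Number of bundles = gcd(598, 130, 494).
598 = 2 × 13 × 23
130 = 2 × 5 × 13
494 = 2 × 13 × 19
gcd(598, 130, 494) = 2 × 13 = 26.
walnuts per bundle = 598 / 26 = 23.

23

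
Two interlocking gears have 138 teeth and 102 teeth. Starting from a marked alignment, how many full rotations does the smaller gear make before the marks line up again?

23 rotations

All finish a whole number of cycles simultaneously at t = LCM of the periods.
138 = 2 × 3 × 23
102 = 2 × 3 × 17
LCM(138, 102) = 2 × 3 × 17 × 23 = 2346.
Rotations for period 102: 2346 / 102 = 23.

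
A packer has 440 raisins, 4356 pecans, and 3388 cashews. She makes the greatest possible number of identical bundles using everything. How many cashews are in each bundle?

77

Number of bundles = gcd(440, 4356, 3388).
440 = 2^3 × 5 × 11
4356 = 2^2 × 3^2 × 11^2
3388 = 2^2 × 7 × 11^2
gcd(440, 4356, 3388) = 2^2 × 11 = 44.
cashews per bundle = 3388 / 44 = 77.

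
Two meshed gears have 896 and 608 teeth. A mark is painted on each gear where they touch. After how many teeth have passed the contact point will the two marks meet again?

They coincide at every common multiple of the periods; the first is the LCM.
896 = 2^7 × 7
608 = 2^5 × 19
LCM(896, 608) = 2^7 × 7 × 19 = 17024.

17024 teeth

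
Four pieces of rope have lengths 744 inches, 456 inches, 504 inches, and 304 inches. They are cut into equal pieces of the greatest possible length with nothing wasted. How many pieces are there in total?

Piece length = gcd(744, 456, 504, 304).
744 = 2^3 × 3 × 31
456 = 2^3 × 3 × 19
504 = 2^3 × 3^2 × 7
304 = 2^4 × 19
gcd(744, 456, 504, 304) = 2^3 = 8.
Total pieces = 744/8 + 456/8 + 504/8 + 304/8 = 93 + 57 + 63 + 38 = 251.

251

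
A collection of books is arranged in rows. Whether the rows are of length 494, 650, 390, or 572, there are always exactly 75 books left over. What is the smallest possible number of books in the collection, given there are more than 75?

815175

N − 75 must be a common multiple of 494, 650, 390, and 572.
494 = 2 × 13 × 19
650 = 2 × 5^2 × 13
390 = 2 × 3 × 5 × 13
572 = 2^2 × 11 × 13
LCM(494, 650, 390, 572) = 2^2 × 3 × 5^2 × 11 × 13 × 19 = 815100.
Smallest N > 75 is LCM + 75 = 815100 + 75 = 815175.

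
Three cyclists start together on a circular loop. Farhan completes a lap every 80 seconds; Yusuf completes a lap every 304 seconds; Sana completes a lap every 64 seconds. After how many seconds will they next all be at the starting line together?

We need the least common multiple of the intervals.
80 = 2^4 × 5
304 = 2^4 × 19
64 = 2^6
LCM(80, 304, 64) = 2^6 × 5 × 19 = 6080.

6080 seconds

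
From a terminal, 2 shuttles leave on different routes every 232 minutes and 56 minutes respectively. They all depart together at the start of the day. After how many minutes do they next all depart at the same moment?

1624 minutes

They coincide at every common multiple of the periods; the first is the LCM.
232 = 2^3 × 29
56 = 2^3 × 7
LCM(232, 56) = 2^3 × 7 × 29 = 1624.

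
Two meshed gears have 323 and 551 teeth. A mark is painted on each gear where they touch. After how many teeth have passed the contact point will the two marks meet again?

We need the least common multiple of the intervals.
323 = 17 × 19
551 = 19 × 29
LCM(323, 551) = 17 × 19 × 29 = 9367.

9367 teeth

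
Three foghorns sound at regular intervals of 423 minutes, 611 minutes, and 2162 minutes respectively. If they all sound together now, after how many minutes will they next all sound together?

252954 minutes

They coincide at every common multiple of the periods; the first is the LCM.
423 = 3^2 × 47
611 = 13 × 47
2162 = 2 × 23 × 47
LCM(423, 611, 2162) = 2 × 3^2 × 13 × 23 × 47 = 252954.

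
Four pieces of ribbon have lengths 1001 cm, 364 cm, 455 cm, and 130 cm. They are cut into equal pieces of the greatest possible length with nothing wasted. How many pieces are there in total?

Piece length = gcd(1001, 364, 455, 130).
1001 = 7 × 11 × 13
364 = 2^2 × 7 × 13
455 = 5 × 7 × 13
130 = 2 × 5 × 13
gcd(1001, 364, 455, 130) = 13.
Total pieces = 1001/13 + 364/13 + 455/13 + 130/13 = 77 + 28 + 35 + 10 = 150.

150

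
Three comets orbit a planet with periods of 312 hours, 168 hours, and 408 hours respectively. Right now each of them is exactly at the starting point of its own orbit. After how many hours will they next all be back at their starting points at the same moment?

The first simultaneous occurrence is after LCM of the individual periods.
312 = 2^3 × 3 × 13
168 = 2^3 × 3 × 7
408 = 2^3 × 3 × 17
LCM(312, 168, 408) = 2^3 × 3 × 7 × 13 × 17 = 37128.

37128 hours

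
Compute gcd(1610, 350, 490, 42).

1610 = 2 × 5 × 7 × 23
350 = 2 × 5^2 × 7
490 = 2 × 5 × 7^2
42 = 2 × 3 × 7
gcd(1610, 350, 490, 42) = 2 × 7 = 14.

14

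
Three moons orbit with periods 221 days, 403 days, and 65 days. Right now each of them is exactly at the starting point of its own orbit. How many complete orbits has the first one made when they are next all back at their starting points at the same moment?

155 orbits

All finish a whole number of cycles simultaneously at t = LCM of the periods.
221 = 13 × 17
403 = 13 × 31
65 = 5 × 13
LCM(221, 403, 65) = 5 × 13 × 17 × 31 = 34255.
Orbits for period 221: 34255 / 221 = 155.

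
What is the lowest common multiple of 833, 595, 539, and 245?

833 = 7^2 × 17
595 = 5 × 7 × 17
539 = 7^2 × 11
245 = 5 × 7^2
LCM(833, 595, 539, 245) = 5 × 7^2 × 11 × 17 = 45815.

45815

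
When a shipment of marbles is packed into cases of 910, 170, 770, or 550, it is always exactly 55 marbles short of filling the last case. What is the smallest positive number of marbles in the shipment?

Being 55 short of a full case of size k means N ≡ −55 (mod k), i.e. N + 55 is a multiple of each size.
910 = 2 × 5 × 7 × 13
170 = 2 × 5 × 17
770 = 2 × 5 × 7 × 11
550 = 2 × 5^2 × 11
LCM(910, 170, 770, 550) = 2 × 5^2 × 7 × 11 × 13 × 17 = 850850.
Smallest positive N is 850850 − 55 = 850795.

850795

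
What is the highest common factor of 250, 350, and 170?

250 = 2 × 5^3
350 = 2 × 5^2 × 7
170 = 2 × 5 × 17
gcd(250, 350, 170) = 2 × 5 = 10.

10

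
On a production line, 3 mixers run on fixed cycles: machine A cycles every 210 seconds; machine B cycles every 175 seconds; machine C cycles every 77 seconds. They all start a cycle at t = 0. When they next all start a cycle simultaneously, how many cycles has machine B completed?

66 cycles

All finish a whole number of cycles simultaneously at t = LCM of the periods.
210 = 2 × 3 × 5 × 7
175 = 5^2 × 7
77 = 7 × 11
LCM(210, 175, 77) = 2 × 3 × 5^2 × 7 × 11 = 11550.
Cycles for period 175: 11550 / 175 = 66.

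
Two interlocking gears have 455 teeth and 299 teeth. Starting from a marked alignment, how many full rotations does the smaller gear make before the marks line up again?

All finish a whole number of cycles simultaneously at t = LCM of the periods.
455 = 5 × 7 × 13
299 = 13 × 23
LCM(455, 299) = 5 × 7 × 13 × 23 = 10465.
Rotations for period 299: 10465 / 299 = 35.

35 rotations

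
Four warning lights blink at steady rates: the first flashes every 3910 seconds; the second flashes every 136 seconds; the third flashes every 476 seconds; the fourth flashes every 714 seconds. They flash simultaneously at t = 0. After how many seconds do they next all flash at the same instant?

They coincide at every common multiple of the periods; the first is the LCM.
3910 = 2 × 5 × 17 × 23
136 = 2^3 × 17
476 = 2^2 × 7 × 17
714 = 2 × 3 × 7 × 17
LCM(3910, 136, 476, 714) = 2^3 × 3 × 5 × 7 × 17 × 23 = 328440.

328440 seconds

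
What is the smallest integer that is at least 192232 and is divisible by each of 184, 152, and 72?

220248

The integer must be a common multiple of 184, 152, and 72, so a multiple of their LCM.
184 = 2^3 × 23
152 = 2^3 × 19
72 = 2^3 × 3^2
LCM(184, 152, 72) = 2^3 × 3^2 × 19 × 23 = 31464.
Smallest multiple of 31464 that is ≥ 192232: ⌈192232/31464⌉ × 31464 = 7 × 31464 = 220248.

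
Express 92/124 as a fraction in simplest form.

23/31

92 = 2^2 × 23
124 = 2^2 × 31
gcd(92, 124) = 2^2 = 4.
Divide numerator and denominator by 4: 92/124 = 23/31.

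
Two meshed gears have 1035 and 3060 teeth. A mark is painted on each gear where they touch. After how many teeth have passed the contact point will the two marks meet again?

70380 teeth

The first simultaneous occurrence is after LCM of the individual periods.
1035 = 3^2 × 5 × 23
3060 = 2^2 × 3^2 × 5 × 17
LCM(1035, 3060) = 2^2 × 3^2 × 5 × 17 × 23 = 70380.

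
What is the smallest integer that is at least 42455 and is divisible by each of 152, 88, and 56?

46816

The integer must be a common multiple of 152, 88, and 56, so a multiple of their LCM.
152 = 2^3 × 19
88 = 2^3 × 11
56 = 2^3 × 7
LCM(152, 88, 56) = 2^3 × 7 × 11 × 19 = 11704.
Smallest multiple of 11704 that is ≥ 42455: ⌈42455/11704⌉ × 11704 = 4 × 11704 = 46816.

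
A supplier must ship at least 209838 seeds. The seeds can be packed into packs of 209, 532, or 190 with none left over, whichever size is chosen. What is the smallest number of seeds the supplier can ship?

234080

The number of seeds must be a common multiple of 209, 532, and 190, so a multiple of their LCM.
209 = 11 × 19
532 = 2^2 × 7 × 19
190 = 2 × 5 × 19
LCM(209, 532, 190) = 2^2 × 5 × 7 × 11 × 19 = 29260.
Smallest multiple of 29260 that is ≥ 209838: ⌈209838/29260⌉ × 29260 = 8 × 29260 = 234080.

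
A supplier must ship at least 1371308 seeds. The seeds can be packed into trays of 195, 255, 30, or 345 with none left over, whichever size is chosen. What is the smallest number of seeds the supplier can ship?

The number of seeds must be a common multiple of 195, 255, 30, and 345, so a multiple of their LCM.
195 = 3 × 5 × 13
255 = 3 × 5 × 17
30 = 2 × 3 × 5
345 = 3 × 5 × 23
LCM(195, 255, 30, 345) = 2 × 3 × 5 × 13 × 17 × 23 = 152490.
Smallest multiple of 152490 that is ≥ 1371308: ⌈1371308/152490⌉ × 152490 = 9 × 152490 = 1372410.

1372410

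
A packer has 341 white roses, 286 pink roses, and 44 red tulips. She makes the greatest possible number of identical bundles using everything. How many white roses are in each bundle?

Number of bundles = gcd(341, 286, 44).
341 = 11 × 31
286 = 2 × 11 × 13
44 = 2^2 × 11
gcd(341, 286, 44) = 11.
white roses per bundle = 341 / 11 = 31.

31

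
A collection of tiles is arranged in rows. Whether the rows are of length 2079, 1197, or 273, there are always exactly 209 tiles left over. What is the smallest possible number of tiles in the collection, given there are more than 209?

513722

N − 209 must be a common multiple of 2079, 1197, and 273.
2079 = 3^3 × 7 × 11
1197 = 3^2 × 7 × 19
273 = 3 × 7 × 13
LCM(2079, 1197, 273) = 3^3 × 7 × 11 × 13 × 19 = 513513.
Smallest N > 209 is LCM + 209 = 513513 + 209 = 513722.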